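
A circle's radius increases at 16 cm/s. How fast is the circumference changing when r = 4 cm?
32π cm/s

C = 2πr
dC/dt = 2π · dr/dt = 2π · 16 = 32π cm/s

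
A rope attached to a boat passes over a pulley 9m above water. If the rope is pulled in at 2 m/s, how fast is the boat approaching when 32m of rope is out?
64√943/943 ≈ 2.084 m/s

rope² = x² + 9²
x = √(32² - 9²) = √943
dx/dt = (rope/x) · d(rope)/dt = (32/√943) · (-2) = -64√943/943 m/s
The boat approaches at 64√943/943 ≈ 2.084 m/s.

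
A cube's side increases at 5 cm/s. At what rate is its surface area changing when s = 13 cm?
780 cm²/s

A = 6s²
dA/dt = 12s · ds/dt = 12·13·5 = 780 cm²/s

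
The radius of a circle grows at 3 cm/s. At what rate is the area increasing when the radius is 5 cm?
30π cm²/s

A = πr²
dA/dt = 2πr · dr/dt = 2π(5)(3) = 30π cm²/s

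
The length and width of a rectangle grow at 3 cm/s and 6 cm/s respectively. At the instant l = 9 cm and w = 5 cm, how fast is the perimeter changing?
18 cm/s

P = 2(l + w)
dP/dt = 2(dl/dt + dw/dt) = 2(3 + 6) = 18 cm/s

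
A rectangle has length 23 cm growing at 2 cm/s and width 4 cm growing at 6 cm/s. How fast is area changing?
146 cm²/s

A = lw
dA/dt = w·dl/dt + l·dw/dt = 4·2 + 23·6 = 146 cm²/s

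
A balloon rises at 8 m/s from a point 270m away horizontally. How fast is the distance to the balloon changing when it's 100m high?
80√829/829 ≈ 2.779 m/s

z² = 270² + y²
z = √(270² + 100²) = 10√829
dz/dt = y/z · dy/dt = 100/(10√829) · 8 = 80√829/829 ≈ 2.779 m/s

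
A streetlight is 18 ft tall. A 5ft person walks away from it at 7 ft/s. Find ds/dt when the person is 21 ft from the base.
35/13 ft/s

By similar triangles: 18/(x+s) = 5/s
Solving: s = 5x/13
ds/dt = 5/13 · dx/dt = 5/13 · 7 = 35/13 ft/s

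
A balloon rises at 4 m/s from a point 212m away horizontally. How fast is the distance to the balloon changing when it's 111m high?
444√57265/57265 ≈ 1.855 m/s

z² = 212² + y²
z = √(212² + 111²) = √57265
dz/dt = y/z · dy/dt = 111/√57265 · 4 = 444√57265/57265 ≈ 1.855 m/s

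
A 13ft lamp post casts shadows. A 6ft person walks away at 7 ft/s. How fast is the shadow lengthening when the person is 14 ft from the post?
6 ft/s

By similar triangles: 13/(x+s) = 6/s
Solving: s = 6x/7
ds/dt = 6/7 · dx/dt = 6/7 · 7 = 6 ft/s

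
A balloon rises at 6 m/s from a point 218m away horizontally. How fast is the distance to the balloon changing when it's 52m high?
156√12557/12557 ≈ 1.392 m/s

z² = 218² + y²
z = √(218² + 52²) = 2√12557
dz/dt = y/z · dy/dt = 52/(2√12557) · 6 = 156√12557/12557 ≈ 1.392 m/s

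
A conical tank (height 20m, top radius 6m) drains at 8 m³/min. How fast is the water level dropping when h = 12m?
50/(81π) ≈ 0.1965 m/min

r/h = 6/20, so r = (3/10)h
V = (1/3)πr²h = (1/3)π((3/10)h)²h = (3/100)πh³
dV/dh = (9/100)πh²
dh/dt = (dV/dt)/(dV/dh) = -8/((9/100)π·12²) = -50/(81π) m/min
The level is dropping at 50/(81π) ≈ 0.1965 m/min.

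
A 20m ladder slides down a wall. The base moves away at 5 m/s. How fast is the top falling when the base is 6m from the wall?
15√91/91 ≈ 1.572 m/s

x² + y² = 20²
2x·dx/dt + 2y·dy/dt = 0
dy/dt = -x/y · dx/dt = -6/(2√91) · 5 = -15√91/91 m/s
The top is descending at 15√91/91 ≈ 1.572 m/s.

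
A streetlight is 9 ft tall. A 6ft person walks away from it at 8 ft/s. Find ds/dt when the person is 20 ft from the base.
16 ft/s

By similar triangles: 9/(x+s) = 6/s
Solving: s = 6x/3
ds/dt = 6/3 · dx/dt = 2 · 8 = 16 ft/s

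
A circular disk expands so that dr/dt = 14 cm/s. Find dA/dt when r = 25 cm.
700π cm²/s

A = πr²
dA/dt = 2πr · dr/dt = 2π(25)(14) = 700π cm²/s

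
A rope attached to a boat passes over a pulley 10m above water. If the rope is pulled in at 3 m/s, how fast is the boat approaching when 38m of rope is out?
19√21/28 ≈ 3.11 m/s

rope² = x² + 10²
x = √(38² - 10²) = 8√21
dx/dt = (rope/x) · d(rope)/dt = (38/(8√21)) · (-3) = -19√21/28 m/s
The boat approaches at 19√21/28 ≈ 3.11 m/s.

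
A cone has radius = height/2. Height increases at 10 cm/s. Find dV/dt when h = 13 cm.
845π/2 cm³/s

V = (1/3)π(h/2)²h = πh³/12
dV/dt = πh²/4 · 10
At h = 13: dV/dt = 845π/2 cm³/s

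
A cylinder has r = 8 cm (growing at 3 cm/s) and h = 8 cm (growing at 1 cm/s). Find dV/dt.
448π cm³/s

V = πr²h
dV/dt = 2πrh·dr/dt + πr²·dh/dt
= 2π(8)(8)(3) + π(8)²(1)
= 448π cm³/s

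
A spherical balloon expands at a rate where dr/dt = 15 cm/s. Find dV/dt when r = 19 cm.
21660π cm³/s

V = (4/3)πr³
dV/dt = dV/dr · dr/dt = 4πr² · 15
At r = 19: dV/dt = 21660π cm³/s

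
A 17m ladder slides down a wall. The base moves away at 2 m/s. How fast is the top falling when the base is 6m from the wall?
12√253/253 ≈ 0.7544 m/s

x² + y² = 17²
2x·dx/dt + 2y·dy/dt = 0
dy/dt = -x/y · dx/dt = -6/√253 · 2 = -12√253/253 m/s
The top is descending at 12√253/253 ≈ 0.7544 m/s.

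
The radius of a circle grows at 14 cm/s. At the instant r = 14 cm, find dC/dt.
28π cm/s

C = 2πr
dC/dt = 2π · dr/dt = 2π · 14 = 28π cm/s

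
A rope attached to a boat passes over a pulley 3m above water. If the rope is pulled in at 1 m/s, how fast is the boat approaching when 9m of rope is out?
3√2/4 ≈ 1.061 m/s

rope² = x² + 3²
x = √(9² - 3²) = 6√2
dx/dt = (rope/x) · d(rope)/dt = (9/(6√2)) · (-1) = -3√2/4 m/s
The boat approaches at 3√2/4 ≈ 1.061 m/s.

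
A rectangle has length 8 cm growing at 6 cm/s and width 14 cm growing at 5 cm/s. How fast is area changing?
124 cm²/s

A = lw
dA/dt = w·dl/dt + l·dw/dt = 14·6 + 8·5 = 124 cm²/s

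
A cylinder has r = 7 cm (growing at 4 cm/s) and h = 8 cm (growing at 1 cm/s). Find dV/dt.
497π cm³/s

V = πr²h
dV/dt = 2πrh·dr/dt + πr²·dh/dt
= 2π(7)(8)(4) + π(7)²(1)
= 497π cm³/s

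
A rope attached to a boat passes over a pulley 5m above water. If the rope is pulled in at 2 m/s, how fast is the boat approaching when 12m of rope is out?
24√119/119 ≈ 2.2 m/s

rope² = x² + 5²
x = √(12² - 5²) = √119
dx/dt = (rope/x) · d(rope)/dt = (12/√119) · (-2) = -24√119/119 m/s
The boat approaches at 24√119/119 ≈ 2.2 m/s.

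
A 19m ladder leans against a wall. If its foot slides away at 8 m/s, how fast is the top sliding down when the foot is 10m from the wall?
80√29/87 ≈ 4.952 m/s

x² + y² = 19²
2x·dx/dt + 2y·dy/dt = 0
dy/dt = -x/y · dx/dt = -10/(3√29) · 8 = -80√29/87 m/s
The top is descending at 80√29/87 ≈ 4.952 m/s.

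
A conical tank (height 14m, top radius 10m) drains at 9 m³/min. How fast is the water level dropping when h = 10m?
441/(2500π) ≈ 0.05615 m/min

r/h = 10/14, so r = (5/7)h
V = (1/3)πr²h = (1/3)π((5/7)h)²h = (25/147)πh³
dV/dh = (25/49)πh²
dh/dt = (dV/dt)/(dV/dh) = -9/((25/49)π·10²) = -441/(2500π) m/min
The level is dropping at 441/(2500π) ≈ 0.05615 m/min.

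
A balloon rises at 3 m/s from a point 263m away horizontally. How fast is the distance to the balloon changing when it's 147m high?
441√90778/90778 ≈ 1.464 m/s

z² = 263² + y²
z = √(263² + 147²) = √90778
dz/dt = y/z · dy/dt = 147/√90778 · 3 = 441√90778/90778 ≈ 1.464 m/s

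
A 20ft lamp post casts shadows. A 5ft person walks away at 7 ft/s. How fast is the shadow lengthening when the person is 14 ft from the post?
7/3 ft/s

By similar triangles: 20/(x+s) = 5/s
Solving: s = 5x/15
ds/dt = 5/15 · dx/dt = 1/3 · 7 = 7/3 ft/s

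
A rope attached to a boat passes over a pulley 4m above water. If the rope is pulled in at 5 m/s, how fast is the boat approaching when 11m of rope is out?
11√105/21 ≈ 5.367 m/s

rope² = x² + 4²
x = √(11² - 4²) = √105
dx/dt = (rope/x) · d(rope)/dt = (11/√105) · (-5) = -11√105/21 m/s
The boat approaches at 11√105/21 ≈ 5.367 m/s.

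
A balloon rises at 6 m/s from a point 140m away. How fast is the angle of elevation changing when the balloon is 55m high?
0.037127 rad/s

tan(θ) = y/140
sec²(θ) · dθ/dt = (1/140) · dy/dt
dθ/dt = cos²(θ)/140 · 6 = 140/(140² + 55²) · 6
dθ/dt = 0.037127 rad/s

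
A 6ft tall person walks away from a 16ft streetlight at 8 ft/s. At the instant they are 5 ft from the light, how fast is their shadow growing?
24/5 ft/s

By similar triangles: 16/(x+s) = 6/s
Solving: s = 6x/10
ds/dt = 6/10 · dx/dt = 3/5 · 8 = 24/5 ft/s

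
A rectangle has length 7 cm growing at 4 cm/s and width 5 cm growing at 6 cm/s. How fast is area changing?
62 cm²/s

A = lw
dA/dt = w·dl/dt + l·dw/dt = 5·4 + 7·6 = 62 cm²/s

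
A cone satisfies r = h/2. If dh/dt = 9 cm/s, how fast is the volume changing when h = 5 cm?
225π/4 cm³/s

V = (1/3)π(h/2)²h = πh³/12
dV/dt = πh²/4 · 9
At h = 5: dV/dt = 225π/4 cm³/s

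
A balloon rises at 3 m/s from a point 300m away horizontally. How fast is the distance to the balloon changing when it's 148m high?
111√6994/6994 ≈ 1.327 m/s

z² = 300² + y²
z = √(300² + 148²) = 4√6994
dz/dt = y/z · dy/dt = 148/(4√6994) · 3 = 111√6994/6994 ≈ 1.327 m/s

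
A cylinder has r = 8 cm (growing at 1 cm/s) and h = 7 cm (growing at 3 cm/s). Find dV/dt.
304π cm³/s

V = πr²h
dV/dt = 2πrh·dr/dt + πr²·dh/dt
= 2π(8)(7)(1) + π(8)²(3)
= 304π cm³/s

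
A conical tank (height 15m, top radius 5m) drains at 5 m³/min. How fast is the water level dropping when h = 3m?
5/π ≈ 1.592 m/min

r/h = 5/15, so r = (1/3)h
V = (1/3)πr²h = (1/3)π((1/3)h)²h = (1/27)πh³
dV/dh = (1/9)πh²
dh/dt = (dV/dt)/(dV/dh) = -5/((1/9)π·3²) = -5/π m/min
The level is dropping at 5/π ≈ 1.592 m/min.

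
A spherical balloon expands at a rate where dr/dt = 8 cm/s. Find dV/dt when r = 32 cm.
32768π cm³/s

V = (4/3)πr³
dV/dt = dV/dr · dr/dt = 4πr² · 8
At r = 32: dV/dt = 32768π cm³/s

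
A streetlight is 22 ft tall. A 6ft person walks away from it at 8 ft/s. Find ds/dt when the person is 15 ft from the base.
3 ft/s

By similar triangles: 22/(x+s) = 6/s
Solving: s = 6x/16
ds/dt = 6/16 · dx/dt = 3/8 · 8 = 3 ft/s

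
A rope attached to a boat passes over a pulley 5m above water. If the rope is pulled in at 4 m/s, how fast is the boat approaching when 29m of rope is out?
29√51/51 ≈ 4.061 m/s

rope² = x² + 5²
x = √(29² - 5²) = 4√51
dx/dt = (rope/x) · d(rope)/dt = (29/(4√51)) · (-4) = -29√51/51 m/s
The boat approaches at 29√51/51 ≈ 4.061 m/s.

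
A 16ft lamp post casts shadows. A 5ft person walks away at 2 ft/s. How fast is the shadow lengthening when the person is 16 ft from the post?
10/11 ft/s

By similar triangles: 16/(x+s) = 5/s
Solving: s = 5x/11
ds/dt = 5/11 · dx/dt = 5/11 · 2 = 10/11 ft/s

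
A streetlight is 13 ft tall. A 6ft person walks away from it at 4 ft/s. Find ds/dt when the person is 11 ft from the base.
24/7 ft/s

By similar triangles: 13/(x+s) = 6/s
Solving: s = 6x/7
ds/dt = 6/7 · dx/dt = 6/7 · 4 = 24/7 ft/s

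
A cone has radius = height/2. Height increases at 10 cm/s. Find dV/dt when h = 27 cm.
3645π/2 cm³/s

V = (1/3)π(h/2)²h = πh³/12
dV/dt = πh²/4 · 10
At h = 27: dV/dt = 3645π/2 cm³/s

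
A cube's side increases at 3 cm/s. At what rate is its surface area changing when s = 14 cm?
504 cm²/s

A = 6s²
dA/dt = 12s · ds/dt = 12·14·3 = 504 cm²/s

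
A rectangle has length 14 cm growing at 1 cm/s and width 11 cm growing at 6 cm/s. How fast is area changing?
95 cm²/s

A = lw
dA/dt = w·dl/dt + l·dw/dt = 11·1 + 14·6 = 95 cm²/s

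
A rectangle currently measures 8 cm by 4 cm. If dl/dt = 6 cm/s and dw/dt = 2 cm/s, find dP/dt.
16 cm/s

P = 2(l + w)
dP/dt = 2(dl/dt + dw/dt) = 2(6 + 2) = 16 cm/s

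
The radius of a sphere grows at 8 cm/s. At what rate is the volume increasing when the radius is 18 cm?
10368π cm³/s

V = (4/3)πr³
dV/dt = dV/dr · dr/dt = 4πr² · 8
At r = 18: dV/dt = 10368π cm³/s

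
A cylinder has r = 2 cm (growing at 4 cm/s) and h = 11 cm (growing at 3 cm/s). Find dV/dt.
188π cm³/s

V = πr²h
dV/dt = 2πrh·dr/dt + πr²·dh/dt
= 2π(2)(11)(4) + π(2)²(3)
= 188π cm³/s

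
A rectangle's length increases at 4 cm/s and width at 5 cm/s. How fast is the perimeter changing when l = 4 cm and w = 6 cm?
18 cm/s

P = 2(l + w)
dP/dt = 2(dl/dt + dw/dt) = 2(4 + 5) = 18 cm/s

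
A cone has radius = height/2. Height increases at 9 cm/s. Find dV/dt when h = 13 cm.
1521π/4 cm³/s

V = (1/3)π(h/2)²h = πh³/12
dV/dt = πh²/4 · 9
At h = 13: dV/dt = 1521π/4 cm³/s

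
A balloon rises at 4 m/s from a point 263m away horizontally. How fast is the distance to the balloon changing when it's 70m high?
280√74069/74069 ≈ 1.029 m/s

z² = 263² + y²
z = √(263² + 70²) = √74069
dz/dt = y/z · dy/dt = 70/√74069 · 4 = 280√74069/74069 ≈ 1.029 m/s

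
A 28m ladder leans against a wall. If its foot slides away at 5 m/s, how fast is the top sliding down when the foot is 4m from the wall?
5√3/12 ≈ 0.7217 m/s

x² + y² = 28²
2x·dx/dt + 2y·dy/dt = 0
dy/dt = -x/y · dx/dt = -4/(16√3) · 5 = -5√3/12 m/s
The top is descending at 5√3/12 ≈ 0.7217 m/s.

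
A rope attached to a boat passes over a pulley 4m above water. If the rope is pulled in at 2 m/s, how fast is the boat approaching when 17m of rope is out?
34√273/273 ≈ 2.058 m/s

rope² = x² + 4²
x = √(17² - 4²) = √273
dx/dt = (rope/x) · d(rope)/dt = (17/√273) · (-2) = -34√273/273 m/s
The boat approaches at 34√273/273 ≈ 2.058 m/s.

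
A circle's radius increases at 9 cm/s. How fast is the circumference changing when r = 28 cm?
18π cm/s

C = 2πr
dC/dt = 2π · dr/dt = 2π · 9 = 18π cm/s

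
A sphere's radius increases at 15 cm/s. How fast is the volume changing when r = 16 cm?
15360π cm³/s

V = (4/3)πr³
dV/dt = dV/dr · dr/dt = 4πr² · 15
At r = 16: dV/dt = 15360π cm³/s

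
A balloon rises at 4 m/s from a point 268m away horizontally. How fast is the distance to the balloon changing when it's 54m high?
108√18685/18685 ≈ 0.7901 m/s

z² = 268² + y²
z = √(268² + 54²) = 2√18685
dz/dt = y/z · dy/dt = 54/(2√18685) · 4 = 108√18685/18685 ≈ 0.7901 m/s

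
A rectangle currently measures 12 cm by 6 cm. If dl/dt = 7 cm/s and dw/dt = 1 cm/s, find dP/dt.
16 cm/s

P = 2(l + w)
dP/dt = 2(dl/dt + dw/dt) = 2(7 + 1) = 16 cm/s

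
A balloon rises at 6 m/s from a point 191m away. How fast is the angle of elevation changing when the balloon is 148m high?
0.019628 rad/s

tan(θ) = y/191
sec²(θ) · dθ/dt = (1/191) · dy/dt
dθ/dt = cos²(θ)/191 · 6 = 191/(191² + 148²) · 6
dθ/dt = 0.019628 rad/s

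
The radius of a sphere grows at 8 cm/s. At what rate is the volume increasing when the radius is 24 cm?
18432π cm³/s

V = (4/3)πr³
dV/dt = dV/dr · dr/dt = 4πr² · 8
At r = 24: dV/dt = 18432π cm³/s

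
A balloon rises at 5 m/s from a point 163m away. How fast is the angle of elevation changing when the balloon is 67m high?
0.026241 rad/s

tan(θ) = y/163
sec²(θ) · dθ/dt = (1/163) · dy/dt
dθ/dt = cos²(θ)/163 · 5 = 163/(163² + 67²) · 5
dθ/dt = 0.026241 rad/s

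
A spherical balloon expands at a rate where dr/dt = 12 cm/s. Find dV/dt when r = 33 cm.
52272π cm³/s

V = (4/3)πr³
dV/dt = dV/dr · dr/dt = 4πr² · 12
At r = 33: dV/dt = 52272π cm³/s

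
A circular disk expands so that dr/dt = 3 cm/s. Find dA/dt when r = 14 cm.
84π cm²/s

A = πr²
dA/dt = 2πr · dr/dt = 2π(14)(3) = 84π cm²/s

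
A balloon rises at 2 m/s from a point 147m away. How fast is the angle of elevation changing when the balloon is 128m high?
0.007738 rad/s

tan(θ) = y/147
sec²(θ) · dθ/dt = (1/147) · dy/dt
dθ/dt = cos²(θ)/147 · 2 = 147/(147² + 128²) · 2
dθ/dt = 0.007738 rad/s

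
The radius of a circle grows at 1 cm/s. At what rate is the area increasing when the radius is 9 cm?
18π cm²/s

A = πr²
dA/dt = 2πr · dr/dt = 2π(9)(1) = 18π cm²/s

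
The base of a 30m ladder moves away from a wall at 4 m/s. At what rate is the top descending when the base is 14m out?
7√11/11 ≈ 2.111 m/s

x² + y² = 30²
2x·dx/dt + 2y·dy/dt = 0
dy/dt = -x/y · dx/dt = -14/(8√11) · 4 = -7√11/11 m/s
The top is descending at 7√11/11 ≈ 2.111 m/s.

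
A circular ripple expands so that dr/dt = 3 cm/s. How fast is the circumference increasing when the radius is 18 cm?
6π cm/s

C = 2πr
dC/dt = 2π · dr/dt = 2π · 3 = 6π cm/s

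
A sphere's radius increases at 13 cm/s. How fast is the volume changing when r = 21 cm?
22932π cm³/s

V = (4/3)πr³
dV/dt = dV/dr · dr/dt = 4πr² · 13
At r = 21: dV/dt = 22932π cm³/s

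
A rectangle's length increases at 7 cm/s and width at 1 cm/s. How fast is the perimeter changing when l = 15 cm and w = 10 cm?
16 cm/s

P = 2(l + w)
dP/dt = 2(dl/dt + dw/dt) = 2(7 + 1) = 16 cm/s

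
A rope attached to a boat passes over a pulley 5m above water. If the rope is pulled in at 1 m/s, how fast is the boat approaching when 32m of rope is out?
32√111/333 ≈ 1.012 m/s

rope² = x² + 5²
x = √(32² - 5²) = 3√111
dx/dt = (rope/x) · d(rope)/dt = (32/(3√111)) · (-1) = -32√111/333 m/s
The boat approaches at 32√111/333 ≈ 1.012 m/s.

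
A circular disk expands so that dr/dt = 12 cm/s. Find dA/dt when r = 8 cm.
192π cm²/s

A = πr²
dA/dt = 2πr · dr/dt = 2π(8)(12) = 192π cm²/s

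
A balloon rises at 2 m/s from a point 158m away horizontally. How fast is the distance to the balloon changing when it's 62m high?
31√7202/3601 ≈ 0.7306 m/s

z² = 158² + y²
z = √(158² + 62²) = 2√7202
dz/dt = y/z · dy/dt = 62/(2√7202) · 2 = 31√7202/3601 ≈ 0.7306 m/s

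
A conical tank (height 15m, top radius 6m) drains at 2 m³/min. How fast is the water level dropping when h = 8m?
25/(128π) ≈ 0.06217 m/min

r/h = 6/15, so r = (2/5)h
V = (1/3)πr²h = (1/3)π((2/5)h)²h = (4/75)πh³
dV/dh = (4/25)πh²
dh/dt = (dV/dt)/(dV/dh) = -2/((4/25)π·8²) = -25/(128π) m/min
The level is dropping at 25/(128π) ≈ 0.06217 m/min.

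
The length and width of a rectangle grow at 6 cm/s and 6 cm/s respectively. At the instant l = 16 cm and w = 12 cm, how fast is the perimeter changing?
24 cm/s

P = 2(l + w)
dP/dt = 2(dl/dt + dw/dt) = 2(6 + 6) = 24 cm/s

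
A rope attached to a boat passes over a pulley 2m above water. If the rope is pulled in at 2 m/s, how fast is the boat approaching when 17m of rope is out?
34√285/285 ≈ 2.014 m/s

rope² = x² + 2²
x = √(17² - 2²) = √285
dx/dt = (rope/x) · d(rope)/dt = (17/√285) · (-2) = -34√285/285 m/s
The boat approaches at 34√285/285 ≈ 2.014 m/s.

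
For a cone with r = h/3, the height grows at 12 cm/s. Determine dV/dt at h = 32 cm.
4096π/3 cm³/s

V = (1/3)π(h/3)²h = πh³/27
dV/dt = πh²/9 · 12
At h = 32: dV/dt = 4096π/3 cm³/s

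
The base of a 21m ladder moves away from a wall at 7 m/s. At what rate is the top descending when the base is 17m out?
119√38/76 ≈ 9.652 m/s

x² + y² = 21²
2x·dx/dt + 2y·dy/dt = 0
dy/dt = -x/y · dx/dt = -17/(2√38) · 7 = -119√38/76 m/s
The top is descending at 119√38/76 ≈ 9.652 m/s.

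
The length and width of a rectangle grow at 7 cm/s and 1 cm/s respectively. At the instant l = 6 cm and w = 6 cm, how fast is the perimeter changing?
16 cm/s

P = 2(l + w)
dP/dt = 2(dl/dt + dw/dt) = 2(7 + 1) = 16 cm/s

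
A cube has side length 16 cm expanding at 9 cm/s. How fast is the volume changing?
6912 cm³/s

V = s³
dV/dt = 3s² · ds/dt = 3·16²·9 = 6912 cm³/s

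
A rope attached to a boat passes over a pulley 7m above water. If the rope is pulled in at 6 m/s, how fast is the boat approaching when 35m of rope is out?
5√6/2 ≈ 6.124 m/s

rope² = x² + 7²
x = √(35² - 7²) = 14√6
dx/dt = (rope/x) · d(rope)/dt = (35/(14√6)) · (-6) = -5√6/2 m/s
The boat approaches at 5√6/2 ≈ 6.124 m/s.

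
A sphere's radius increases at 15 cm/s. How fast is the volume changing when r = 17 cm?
17340π cm³/s

V = (4/3)πr³
dV/dt = dV/dr · dr/dt = 4πr² · 15
At r = 17: dV/dt = 17340π cm³/s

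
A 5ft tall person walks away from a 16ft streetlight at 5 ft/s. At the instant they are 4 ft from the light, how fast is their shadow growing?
25/11 ft/s

By similar triangles: 16/(x+s) = 5/s
Solving: s = 5x/11
ds/dt = 5/11 · dx/dt = 5/11 · 5 = 25/11 ft/s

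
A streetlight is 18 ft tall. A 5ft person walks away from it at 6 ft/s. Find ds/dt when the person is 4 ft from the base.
30/13 ft/s

By similar triangles: 18/(x+s) = 5/s
Solving: s = 5x/13
ds/dt = 5/13 · dx/dt = 5/13 · 6 = 30/13 ft/s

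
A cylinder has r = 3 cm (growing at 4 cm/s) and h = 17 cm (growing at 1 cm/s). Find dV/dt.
417π cm³/s

V = πr²h
dV/dt = 2πrh·dr/dt + πr²·dh/dt
= 2π(3)(17)(4) + π(3)²(1)
= 417π cm³/s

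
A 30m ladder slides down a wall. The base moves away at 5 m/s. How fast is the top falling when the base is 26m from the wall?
65√14/28 ≈ 8.686 m/s

x² + y² = 30²
2x·dx/dt + 2y·dy/dt = 0
dy/dt = -x/y · dx/dt = -26/(4√14) · 5 = -65√14/28 m/s
The top is descending at 65√14/28 ≈ 8.686 m/s.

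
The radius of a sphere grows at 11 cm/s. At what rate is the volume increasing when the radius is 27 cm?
32076π cm³/s

V = (4/3)πr³
dV/dt = dV/dr · dr/dt = 4πr² · 11
At r = 27: dV/dt = 32076π cm³/s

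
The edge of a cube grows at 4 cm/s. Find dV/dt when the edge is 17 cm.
3468 cm³/s

V = s³
dV/dt = 3s² · ds/dt = 3·17²·4 = 3468 cm³/s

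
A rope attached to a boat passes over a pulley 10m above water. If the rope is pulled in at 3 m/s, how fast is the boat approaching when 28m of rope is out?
14√19/19 ≈ 3.212 m/s

rope² = x² + 10²
x = √(28² - 10²) = 6√19
dx/dt = (rope/x) · d(rope)/dt = (28/(6√19)) · (-3) = -14√19/19 m/s
The boat approaches at 14√19/19 ≈ 3.212 m/s.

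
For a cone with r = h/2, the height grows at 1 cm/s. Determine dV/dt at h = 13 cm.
169π/4 cm³/s

V = (1/3)π(h/2)²h = πh³/12
dV/dt = πh²/4 · 1
At h = 13: dV/dt = 169π/4 cm³/s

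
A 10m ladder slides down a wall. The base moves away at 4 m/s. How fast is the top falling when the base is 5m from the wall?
4√3/3 ≈ 2.309 m/s

x² + y² = 10²
2x·dx/dt + 2y·dy/dt = 0
dy/dt = -x/y · dx/dt = -5/(5√3) · 4 = -4√3/3 m/s
The top is descending at 4√3/3 ≈ 2.309 m/s.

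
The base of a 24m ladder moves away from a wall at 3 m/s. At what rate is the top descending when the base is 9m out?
9√55/55 ≈ 1.214 m/s

x² + y² = 24²
2x·dx/dt + 2y·dy/dt = 0
dy/dt = -x/y · dx/dt = -9/(3√55) · 3 = -9√55/55 m/s
The top is descending at 9√55/55 ≈ 1.214 m/s.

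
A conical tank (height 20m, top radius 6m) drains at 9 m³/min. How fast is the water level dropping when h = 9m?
100/(81π) ≈ 0.393 m/min

r/h = 6/20, so r = (3/10)h
V = (1/3)πr²h = (1/3)π((3/10)h)²h = (3/100)πh³
dV/dh = (9/100)πh²
dh/dt = (dV/dt)/(dV/dh) = -9/((9/100)π·9²) = -100/(81π) m/min
The level is dropping at 100/(81π) ≈ 0.393 m/min.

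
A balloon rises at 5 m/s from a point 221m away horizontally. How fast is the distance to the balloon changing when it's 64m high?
320√52937/52937 ≈ 1.391 m/s

z² = 221² + y²
z = √(221² + 64²) = √52937
dz/dt = y/z · dy/dt = 64/√52937 · 5 = 320√52937/52937 ≈ 1.391 m/s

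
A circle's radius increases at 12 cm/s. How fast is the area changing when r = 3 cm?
72π cm²/s

A = πr²
dA/dt = 2πr · dr/dt = 2π(3)(12) = 72π cm²/s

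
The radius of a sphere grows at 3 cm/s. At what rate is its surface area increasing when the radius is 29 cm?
696π cm²/s

S = 4πr²
dS/dt = dS/dr · dr/dt = 8πr · 3
At r = 29: dS/dt = 696π cm²/s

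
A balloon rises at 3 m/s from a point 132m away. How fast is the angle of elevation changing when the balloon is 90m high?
0.015515 rad/s

tan(θ) = y/132
sec²(θ) · dθ/dt = (1/132) · dy/dt
dθ/dt = cos²(θ)/132 · 3 = 132/(132² + 90²) · 3
dθ/dt = 0.015515 rad/s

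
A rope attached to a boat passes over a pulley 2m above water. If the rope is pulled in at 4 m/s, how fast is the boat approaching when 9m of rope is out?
36√77/77 ≈ 4.103 m/s

rope² = x² + 2²
x = √(9² - 2²) = √77
dx/dt = (rope/x) · d(rope)/dt = (9/√77) · (-4) = -36√77/77 m/s
The boat approaches at 36√77/77 ≈ 4.103 m/s.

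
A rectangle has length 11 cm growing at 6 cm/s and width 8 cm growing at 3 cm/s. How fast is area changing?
81 cm²/s

A = lw
dA/dt = w·dl/dt + l·dw/dt = 8·6 + 11·3 = 81 cm²/s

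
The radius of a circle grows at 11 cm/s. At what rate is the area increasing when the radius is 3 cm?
66π cm²/s

A = πr²
dA/dt = 2πr · dr/dt = 2π(3)(11) = 66π cm²/s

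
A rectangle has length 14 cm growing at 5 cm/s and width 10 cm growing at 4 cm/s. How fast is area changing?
106 cm²/s

A = lw
dA/dt = w·dl/dt + l·dw/dt = 10·5 + 14·4 = 106 cm²/s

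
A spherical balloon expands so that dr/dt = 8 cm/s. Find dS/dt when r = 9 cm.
576π cm²/s

S = 4πr²
dS/dt = dS/dr · dr/dt = 8πr · 8
At r = 9: dS/dt = 576π cm²/s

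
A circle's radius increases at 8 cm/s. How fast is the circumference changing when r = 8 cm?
16π cm/s

C = 2πr
dC/dt = 2π · dr/dt = 2π · 8 = 16π cm/s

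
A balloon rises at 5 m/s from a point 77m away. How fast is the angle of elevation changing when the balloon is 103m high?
0.02328 rad/s

tan(θ) = y/77
sec²(θ) · dθ/dt = (1/77) · dy/dt
dθ/dt = cos²(θ)/77 · 5 = 77/(77² + 103²) · 5
dθ/dt = 0.02328 rad/s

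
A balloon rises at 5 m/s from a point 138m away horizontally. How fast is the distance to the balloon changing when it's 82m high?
205√6442/6442 ≈ 2.554 m/s

z² = 138² + y²
z = √(138² + 82²) = 2√6442
dz/dt = y/z · dy/dt = 82/(2√6442) · 5 = 205√6442/6442 ≈ 2.554 m/s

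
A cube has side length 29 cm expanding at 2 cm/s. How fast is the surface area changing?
696 cm²/s

A = 6s²
dA/dt = 12s · ds/dt = 12·29·2 = 696 cm²/s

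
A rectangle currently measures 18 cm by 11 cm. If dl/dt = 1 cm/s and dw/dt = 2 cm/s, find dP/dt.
6 cm/s

P = 2(l + w)
dP/dt = 2(dl/dt + dw/dt) = 2(1 + 2) = 6 cm/s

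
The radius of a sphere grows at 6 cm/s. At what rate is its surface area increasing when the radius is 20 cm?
960π cm²/s

S = 4πr²
dS/dt = dS/dr · dr/dt = 8πr · 6
At r = 20: dS/dt = 960π cm²/s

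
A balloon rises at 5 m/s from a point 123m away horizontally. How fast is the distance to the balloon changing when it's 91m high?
91√23410/4682 ≈ 2.974 m/s

z² = 123² + y²
z = √(123² + 91²) = √23410
dz/dt = y/z · dy/dt = 91/√23410 · 5 = 91√23410/4682 ≈ 2.974 m/s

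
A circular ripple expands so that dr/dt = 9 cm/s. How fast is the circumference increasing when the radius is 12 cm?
18π cm/s

C = 2πr
dC/dt = 2π · dr/dt = 2π · 9 = 18π cm/s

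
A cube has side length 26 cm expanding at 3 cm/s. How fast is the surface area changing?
936 cm²/s

A = 6s²
dA/dt = 12s · ds/dt = 12·26·3 = 936 cm²/s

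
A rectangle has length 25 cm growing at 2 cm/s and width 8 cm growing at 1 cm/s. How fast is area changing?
41 cm²/s

A = lw
dA/dt = w·dl/dt + l·dw/dt = 8·2 + 25·1 = 41 cm²/s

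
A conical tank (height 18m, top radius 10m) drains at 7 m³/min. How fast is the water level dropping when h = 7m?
81/(175π) ≈ 0.1473 m/min

r/h = 10/18, so r = (5/9)h
V = (1/3)πr²h = (1/3)π((5/9)h)²h = (25/243)πh³
dV/dh = (25/81)πh²
dh/dt = (dV/dt)/(dV/dh) = -7/((25/81)π·7²) = -81/(175π) m/min
The level is dropping at 81/(175π) ≈ 0.1473 m/min.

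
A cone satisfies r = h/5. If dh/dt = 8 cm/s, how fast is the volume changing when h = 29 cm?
6728π/25 cm³/s

V = (1/3)π(h/5)²h = πh³/75
dV/dt = πh²/25 · 8
At h = 29: dV/dt = 6728π/25 cm³/s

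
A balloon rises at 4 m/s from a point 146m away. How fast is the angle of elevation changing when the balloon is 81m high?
0.020949 rad/s

tan(θ) = y/146
sec²(θ) · dθ/dt = (1/146) · dy/dt
dθ/dt = cos²(θ)/146 · 4 = 146/(146² + 81²) · 4
dθ/dt = 0.020949 rad/s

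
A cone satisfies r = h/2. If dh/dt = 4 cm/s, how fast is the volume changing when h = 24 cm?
576π cm³/s

V = (1/3)π(h/2)²h = πh³/12
dV/dt = πh²/4 · 4
At h = 24: dV/dt = 576π cm³/s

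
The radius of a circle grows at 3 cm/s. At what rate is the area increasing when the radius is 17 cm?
102π cm²/s

A = πr²
dA/dt = 2πr · dr/dt = 2π(17)(3) = 102π cm²/s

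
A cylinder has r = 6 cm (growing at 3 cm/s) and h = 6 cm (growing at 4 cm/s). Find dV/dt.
360π cm³/s

V = πr²h
dV/dt = 2πrh·dr/dt + πr²·dh/dt
= 2π(6)(6)(3) + π(6)²(4)
= 360π cm³/s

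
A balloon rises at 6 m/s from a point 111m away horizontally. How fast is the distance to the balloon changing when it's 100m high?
600√22321/22321 ≈ 4.016 m/s

z² = 111² + y²
z = √(111² + 100²) = √22321
dz/dt = y/z · dy/dt = 100/√22321 · 6 = 600√22321/22321 ≈ 4.016 m/s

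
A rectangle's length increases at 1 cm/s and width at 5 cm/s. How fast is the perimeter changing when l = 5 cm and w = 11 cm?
12 cm/s

P = 2(l + w)
dP/dt = 2(dl/dt + dw/dt) = 2(1 + 5) = 12 cm/s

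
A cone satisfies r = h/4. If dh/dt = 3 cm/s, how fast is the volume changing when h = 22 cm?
363π/4 cm³/s

V = (1/3)π(h/4)²h = πh³/48
dV/dt = πh²/16 · 3
At h = 22: dV/dt = 363π/4 cm³/s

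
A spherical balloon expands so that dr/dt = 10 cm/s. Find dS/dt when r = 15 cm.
1200π cm²/s

S = 4πr²
dS/dt = dS/dr · dr/dt = 8πr · 10
At r = 15: dS/dt = 1200π cm²/s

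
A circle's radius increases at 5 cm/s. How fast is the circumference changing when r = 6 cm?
10π cm/s

C = 2πr
dC/dt = 2π · dr/dt = 2π · 5 = 10π cm/s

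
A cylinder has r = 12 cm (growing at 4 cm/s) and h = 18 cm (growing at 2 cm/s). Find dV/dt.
2016π cm³/s

V = πr²h
dV/dt = 2πrh·dr/dt + πr²·dh/dt
= 2π(12)(18)(4) + π(12)²(2)
= 2016π cm³/s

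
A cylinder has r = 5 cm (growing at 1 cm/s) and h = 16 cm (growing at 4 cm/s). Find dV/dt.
260π cm³/s

V = πr²h
dV/dt = 2πrh·dr/dt + πr²·dh/dt
= 2π(5)(16)(1) + π(5)²(4)
= 260π cm³/s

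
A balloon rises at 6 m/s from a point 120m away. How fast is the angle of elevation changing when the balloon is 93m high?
0.031238 rad/s

tan(θ) = y/120
sec²(θ) · dθ/dt = (1/120) · dy/dt
dθ/dt = cos²(θ)/120 · 6 = 120/(120² + 93²) · 6
dθ/dt = 0.031238 rad/s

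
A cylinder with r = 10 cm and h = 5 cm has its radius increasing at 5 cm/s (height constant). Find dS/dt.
250π cm²/s

S = 2πrh + 2πr² (lateral + bases)
dS/dt = (2πh + 4πr)·dr/dt = (2π·5 + 4π·10)·5
= 250π cm²/s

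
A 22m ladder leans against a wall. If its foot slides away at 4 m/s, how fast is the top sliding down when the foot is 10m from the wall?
5√6/6 ≈ 2.041 m/s

x² + y² = 22²
2x·dx/dt + 2y·dy/dt = 0
dy/dt = -x/y · dx/dt = -10/(8√6) · 4 = -5√6/6 m/s
The top is descending at 5√6/6 ≈ 2.041 m/s.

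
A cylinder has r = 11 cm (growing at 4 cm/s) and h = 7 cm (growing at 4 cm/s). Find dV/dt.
1100π cm³/s

V = πr²h
dV/dt = 2πrh·dr/dt + πr²·dh/dt
= 2π(11)(7)(4) + π(11)²(4)
= 1100π cm³/s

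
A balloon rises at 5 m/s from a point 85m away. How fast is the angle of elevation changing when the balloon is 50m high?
0.043702 rad/s

tan(θ) = y/85
sec²(θ) · dθ/dt = (1/85) · dy/dt
dθ/dt = cos²(θ)/85 · 5 = 85/(85² + 50²) · 5
dθ/dt = 0.043702 rad/s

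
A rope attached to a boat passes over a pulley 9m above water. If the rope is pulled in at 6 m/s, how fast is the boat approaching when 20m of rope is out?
120√319/319 ≈ 6.719 m/s

rope² = x² + 9²
x = √(20² - 9²) = √319
dx/dt = (rope/x) · d(rope)/dt = (20/√319) · (-6) = -120√319/319 m/s
The boat approaches at 120√319/319 ≈ 6.719 m/s.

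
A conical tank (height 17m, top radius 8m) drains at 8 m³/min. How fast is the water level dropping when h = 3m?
289/(72π) ≈ 1.278 m/min

r/h = 8/17, so r = (8/17)h
V = (1/3)πr²h = (1/3)π((8/17)h)²h = (64/867)πh³
dV/dh = (64/289)πh²
dh/dt = (dV/dt)/(dV/dh) = -8/((64/289)π·3²) = -289/(72π) m/min
The level is dropping at 289/(72π) ≈ 1.278 m/min.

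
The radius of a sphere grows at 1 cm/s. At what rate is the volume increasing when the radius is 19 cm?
1444π cm³/s

V = (4/3)πr³
dV/dt = dV/dr · dr/dt = 4πr² · 1
At r = 19: dV/dt = 1444π cm³/s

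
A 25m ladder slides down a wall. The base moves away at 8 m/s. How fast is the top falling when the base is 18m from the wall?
144√301/301 ≈ 8.3 m/s

x² + y² = 25²
2x·dx/dt + 2y·dy/dt = 0
dy/dt = -x/y · dx/dt = -18/√301 · 8 = -144√301/301 m/s
The top is descending at 144√301/301 ≈ 8.3 m/s.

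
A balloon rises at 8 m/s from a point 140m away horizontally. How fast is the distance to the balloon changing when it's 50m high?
40√221/221 ≈ 2.691 m/s

z² = 140² + y²
z = √(140² + 50²) = 10√221
dz/dt = y/z · dy/dt = 50/(10√221) · 8 = 40√221/221 ≈ 2.691 m/s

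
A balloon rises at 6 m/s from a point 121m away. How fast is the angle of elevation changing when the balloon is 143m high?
0.02069 rad/s

tan(θ) = y/121
sec²(θ) · dθ/dt = (1/121) · dy/dt
dθ/dt = cos²(θ)/121 · 6 = 121/(121² + 143²) · 6
dθ/dt = 0.02069 rad/s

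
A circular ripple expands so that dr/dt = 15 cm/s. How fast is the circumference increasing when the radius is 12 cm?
30π cm/s

C = 2πr
dC/dt = 2π · dr/dt = 2π · 15 = 30π cm/s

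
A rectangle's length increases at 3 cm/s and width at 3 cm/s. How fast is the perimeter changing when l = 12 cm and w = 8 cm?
12 cm/s

P = 2(l + w)
dP/dt = 2(dl/dt + dw/dt) = 2(3 + 3) = 12 cm/s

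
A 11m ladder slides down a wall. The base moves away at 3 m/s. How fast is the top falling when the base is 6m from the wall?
18√85/85 ≈ 1.952 m/s

x² + y² = 11²
2x·dx/dt + 2y·dy/dt = 0
dy/dt = -x/y · dx/dt = -6/√85 · 3 = -18√85/85 m/s
The top is descending at 18√85/85 ≈ 1.952 m/s.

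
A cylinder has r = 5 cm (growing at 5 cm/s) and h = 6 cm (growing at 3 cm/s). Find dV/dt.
375π cm³/s

V = πr²h
dV/dt = 2πrh·dr/dt + πr²·dh/dt
= 2π(5)(6)(5) + π(5)²(3)
= 375π cm³/s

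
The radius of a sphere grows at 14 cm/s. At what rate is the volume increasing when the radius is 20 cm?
22400π cm³/s

V = (4/3)πr³
dV/dt = dV/dr · dr/dt = 4πr² · 14
At r = 20: dV/dt = 22400π cm³/s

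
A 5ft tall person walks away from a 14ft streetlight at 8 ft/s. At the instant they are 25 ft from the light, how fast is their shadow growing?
40/9 ft/s

By similar triangles: 14/(x+s) = 5/s
Solving: s = 5x/9
ds/dt = 5/9 · dx/dt = 5/9 · 8 = 40/9 ft/s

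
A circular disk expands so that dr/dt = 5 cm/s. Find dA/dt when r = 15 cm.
150π cm²/s

A = πr²
dA/dt = 2πr · dr/dt = 2π(15)(5) = 150π cm²/s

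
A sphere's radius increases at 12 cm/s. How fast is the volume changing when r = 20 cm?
19200π cm³/s

V = (4/3)πr³
dV/dt = dV/dr · dr/dt = 4πr² · 12
At r = 20: dV/dt = 19200π cm³/s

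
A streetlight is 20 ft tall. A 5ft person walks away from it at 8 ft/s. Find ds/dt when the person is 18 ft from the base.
8/3 ft/s

By similar triangles: 20/(x+s) = 5/s
Solving: s = 5x/15
ds/dt = 5/15 · dx/dt = 1/3 · 8 = 8/3 ft/s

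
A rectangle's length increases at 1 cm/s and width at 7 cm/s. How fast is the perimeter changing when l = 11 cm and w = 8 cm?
16 cm/s

P = 2(l + w)
dP/dt = 2(dl/dt + dw/dt) = 2(1 + 7) = 16 cm/s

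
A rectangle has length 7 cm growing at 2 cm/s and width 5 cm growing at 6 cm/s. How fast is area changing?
52 cm²/s

A = lw
dA/dt = w·dl/dt + l·dw/dt = 5·2 + 7·6 = 52 cm²/s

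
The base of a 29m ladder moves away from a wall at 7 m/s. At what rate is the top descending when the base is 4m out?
28√33/165 ≈ 0.9748 m/s

x² + y² = 29²
2x·dx/dt + 2y·dy/dt = 0
dy/dt = -x/y · dx/dt = -4/(5√33) · 7 = -28√33/165 m/s
The top is descending at 28√33/165 ≈ 0.9748 m/s.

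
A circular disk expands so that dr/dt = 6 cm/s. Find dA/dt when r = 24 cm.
288π cm²/s

A = πr²
dA/dt = 2πr · dr/dt = 2π(24)(6) = 288π cm²/s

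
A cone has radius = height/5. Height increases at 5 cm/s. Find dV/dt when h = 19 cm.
361π/5 cm³/s

V = (1/3)π(h/5)²h = πh³/75
dV/dt = πh²/25 · 5
At h = 19: dV/dt = 361π/5 cm³/s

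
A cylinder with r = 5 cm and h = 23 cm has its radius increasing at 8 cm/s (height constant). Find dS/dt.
528π cm²/s

S = 2πrh + 2πr² (lateral + bases)
dS/dt = (2πh + 4πr)·dr/dt = (2π·23 + 4π·5)·8
= 528π cm²/s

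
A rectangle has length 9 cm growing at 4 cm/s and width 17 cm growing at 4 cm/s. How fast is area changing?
104 cm²/s

A = lw
dA/dt = w·dl/dt + l·dw/dt = 17·4 + 9·4 = 104 cm²/s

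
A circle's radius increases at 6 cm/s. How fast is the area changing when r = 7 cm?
84π cm²/s

A = πr²
dA/dt = 2πr · dr/dt = 2π(7)(6) = 84π cm²/s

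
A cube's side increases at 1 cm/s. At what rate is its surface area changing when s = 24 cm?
288 cm²/s

A = 6s²
dA/dt = 12s · ds/dt = 12·24·1 = 288 cm²/s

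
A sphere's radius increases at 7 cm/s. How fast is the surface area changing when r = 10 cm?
560π cm²/s

S = 4πr²
dS/dt = dS/dr · dr/dt = 8πr · 7
At r = 10: dS/dt = 560π cm²/s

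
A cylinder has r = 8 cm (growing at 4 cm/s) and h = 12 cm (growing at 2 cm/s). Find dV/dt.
896π cm³/s

V = πr²h
dV/dt = 2πrh·dr/dt + πr²·dh/dt
= 2π(8)(12)(4) + π(8)²(2)
= 896π cm³/s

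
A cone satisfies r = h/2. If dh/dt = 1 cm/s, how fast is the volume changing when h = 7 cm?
49π/4 cm³/s

V = (1/3)π(h/2)²h = πh³/12
dV/dt = πh²/4 · 1
At h = 7: dV/dt = 49π/4 cm³/s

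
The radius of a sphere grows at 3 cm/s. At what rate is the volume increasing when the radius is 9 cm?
972π cm³/s

V = (4/3)πr³
dV/dt = dV/dr · dr/dt = 4πr² · 3
At r = 9: dV/dt = 972π cm³/s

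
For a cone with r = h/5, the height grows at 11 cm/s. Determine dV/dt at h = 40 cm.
704π cm³/s

V = (1/3)π(h/5)²h = πh³/75
dV/dt = πh²/25 · 11
At h = 40: dV/dt = 704π cm³/s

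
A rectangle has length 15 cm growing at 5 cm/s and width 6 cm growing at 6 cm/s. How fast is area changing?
120 cm²/s

A = lw
dA/dt = w·dl/dt + l·dw/dt = 6·5 + 15·6 = 120 cm²/s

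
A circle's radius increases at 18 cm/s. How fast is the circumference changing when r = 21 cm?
36π cm/s

C = 2πr
dC/dt = 2π · dr/dt = 2π · 18 = 36π cm/s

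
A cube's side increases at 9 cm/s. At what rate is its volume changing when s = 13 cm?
4563 cm³/s

V = s³
dV/dt = 3s² · ds/dt = 3·13²·9 = 4563 cm³/s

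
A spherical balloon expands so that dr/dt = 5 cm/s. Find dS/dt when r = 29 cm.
1160π cm²/s

S = 4πr²
dS/dt = dS/dr · dr/dt = 8πr · 5
At r = 29: dS/dt = 1160π cm²/s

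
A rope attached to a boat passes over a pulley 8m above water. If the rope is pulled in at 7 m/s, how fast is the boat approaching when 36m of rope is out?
9√77/11 ≈ 7.18 m/s

rope² = x² + 8²
x = √(36² - 8²) = 4√77
dx/dt = (rope/x) · d(rope)/dt = (36/(4√77)) · (-7) = -9√77/11 m/s
The boat approaches at 9√77/11 ≈ 7.18 m/s.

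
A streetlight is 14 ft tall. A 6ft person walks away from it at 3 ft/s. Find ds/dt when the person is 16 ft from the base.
9/4 ft/s

By similar triangles: 14/(x+s) = 6/s
Solving: s = 6x/8
ds/dt = 6/8 · dx/dt = 3/4 · 3 = 9/4 ft/s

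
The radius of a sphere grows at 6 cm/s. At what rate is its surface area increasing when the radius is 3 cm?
144π cm²/s

S = 4πr²
dS/dt = dS/dr · dr/dt = 8πr · 6
At r = 3: dS/dt = 144π cm²/s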